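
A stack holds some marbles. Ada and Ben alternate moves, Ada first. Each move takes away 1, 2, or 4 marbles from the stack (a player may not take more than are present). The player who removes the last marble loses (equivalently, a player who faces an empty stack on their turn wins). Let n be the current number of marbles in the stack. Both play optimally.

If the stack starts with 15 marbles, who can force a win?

Compute win/loss labels from the base case upward. A position with no move is W. Any other position is W if it can reach an L in one move, else L.
n=0: no move; the opponent has just taken the last marble and therefore loses → W
n=1: →0(W) only, which is W, so L
n=2: →1(L), so W
n=3: →1(L), so W
n=4: →3(W), 2(W), 0(W) — all W, so L
n=5: →4(L), so W
n=6: →4(L), so W
n=7: →6(W), 5(W), 3(W) — all W, so L
n=8: →7(L), so W
n=9: →7(L), so W
n=10: →9(W), 8(W), 6(W) — all W, so L
n=11: →10(L), so W
n=12: →10(L), so W
n=13: →12(W), 11(W), 9(W) — all W, so L
n=14: →13(L), so W
n=15: →13(L), so W
The starting position 15 is W: Ada should remove 2, leaving 13, handing over an L position.

Ada wins.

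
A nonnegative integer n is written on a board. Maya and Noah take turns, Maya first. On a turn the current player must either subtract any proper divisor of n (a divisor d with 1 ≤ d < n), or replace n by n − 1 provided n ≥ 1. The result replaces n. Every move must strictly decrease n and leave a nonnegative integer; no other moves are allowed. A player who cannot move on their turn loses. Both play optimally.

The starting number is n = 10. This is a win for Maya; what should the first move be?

Positions with no move are L. A position that does have a move is losing for the player to move precisely when every available move leads to a winning position for the opponent. Fill in the labels:
n=0: no move → L
n=1: reaches L-position 0 → W
n=2: only reaches 1(W), which is W → L
n=3: reaches L-position 2 → W
n=4: reaches L-position 2 → W
n=5: only reaches 4(W), which is W → L
n=6: reaches L-position 5 → W
n=7: only reaches 6(W), which is W → L
n=8: reaches L-position 7 → W
n=9: only reaches 6(W), 8(W), all W → L
n=10: reaches L-position 5 → W
From 10, the L positions reachable in one move are: 5, 9. Any move reaching one of these is winning.

Move to 5.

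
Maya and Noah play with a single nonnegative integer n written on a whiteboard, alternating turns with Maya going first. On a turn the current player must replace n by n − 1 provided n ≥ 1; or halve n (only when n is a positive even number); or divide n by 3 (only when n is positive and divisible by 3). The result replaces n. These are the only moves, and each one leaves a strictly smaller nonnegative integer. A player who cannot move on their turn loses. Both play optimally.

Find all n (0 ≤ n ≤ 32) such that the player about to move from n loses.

Compute win/loss labels from the base case upward. A position with no move is L. Any other position is W if it can reach an L in one move, else L.
n=0: no move → L
n=1: W (go to 0, an L position)
n=2: L (sole option 1(W) is W)
n=3: W (go to 2, an L position)
n=4: W (go to 2, an L position)
n=5: L (sole option 4(W) is W)
n=6: W (go to 2, an L position)
n=7: L (sole option 6(W) is W)
n=8: W (go to 7, an L position)
n=9: L (options 3(W), 8(W) are all W)
n=10: W (go to 5, an L position)
n=11: L (sole option 10(W) is W)
n=12: W (go to 11, an L position)
n=13: L (sole option 12(W) is W)
n=14: W (go to 7, an L position)
n=15: W (go to 5, an L position)
n=16: L (options 8(W), 15(W) are all W)
n=17: W (go to 16, an L position)
n=18: W (go to 9, an L position)
n=19: L (sole option 18(W) is W)
n=20: W (go to 19, an L position)
n=21: W (go to 7, an L position)
n=22: W (go to 11, an L position)
n=23: L (sole option 22(W) is W)
n=24: W (go to 23, an L position)
n=25: L (sole option 24(W) is W)
n=26: W (go to 13, an L position)
n=27: W (go to 9, an L position)
n=28: L (options 14(W), 27(W) are all W)
n=29: W (go to 28, an L position)
n=30: L (options 10(W), 15(W), 29(W) are all W)
n=31: W (go to 30, an L position)
n=32: W (go to 16, an L position)
Reading off the rows marked L gives the requested list; there are 13 such values of n.

0, 2, 5, 7, 9, 11, 13, 16, 19, 23, 25, 28, 30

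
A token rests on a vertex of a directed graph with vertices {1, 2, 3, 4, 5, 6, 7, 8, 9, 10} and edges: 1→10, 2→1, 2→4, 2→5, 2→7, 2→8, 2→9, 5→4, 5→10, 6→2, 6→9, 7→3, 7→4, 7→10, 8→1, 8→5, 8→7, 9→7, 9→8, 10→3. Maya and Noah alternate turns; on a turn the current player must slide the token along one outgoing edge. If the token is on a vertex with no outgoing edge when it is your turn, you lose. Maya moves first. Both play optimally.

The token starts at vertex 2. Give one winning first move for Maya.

Move to 9.

Compute win/loss labels from the base case upward. A position with no move is L. Any other position is W if it can reach an L in one move, else L.
Every edge goes from a vertex to one that appears earlier in the order 4, 3, 10, 5, 7, 1, 8, 9, 2, 6, so processing vertices in that order labels each vertex after all of its successors.
4: no outgoing edge → L
3: no outgoing edge → L
10: →3(L), so W
5: →4(L), so W
7: →3(L), so W
1: →10(W) only, which is W, so L
8: →1(L), so W
9: →8(W), 7(W) — all W, so L
2: →9(L), so W
6: →9(L), so W
From 2, the L positions reachable in one move are: 9, 1, 4. Any move reaching one of these is winning.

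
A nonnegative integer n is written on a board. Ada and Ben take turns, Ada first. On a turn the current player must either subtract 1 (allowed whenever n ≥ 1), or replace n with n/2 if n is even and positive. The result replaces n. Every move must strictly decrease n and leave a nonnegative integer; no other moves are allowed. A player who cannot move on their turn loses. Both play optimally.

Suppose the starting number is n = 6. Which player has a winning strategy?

Ada wins.

Classify positions by backward induction: terminal positions (no move available) are L. From any other position, the mover wins iff some move reaches an L.
n=0: no move → L
n=1: reaches L-position 0 → W
n=2: only reaches 1(W), which is W → L
n=3: reaches L-position 2 → W
n=4: reaches L-position 2 → W
n=5: only reaches 4(W), which is W → L
n=6: reaches L-position 5 → W
From 6 Ada can move to 5, reaching an L position.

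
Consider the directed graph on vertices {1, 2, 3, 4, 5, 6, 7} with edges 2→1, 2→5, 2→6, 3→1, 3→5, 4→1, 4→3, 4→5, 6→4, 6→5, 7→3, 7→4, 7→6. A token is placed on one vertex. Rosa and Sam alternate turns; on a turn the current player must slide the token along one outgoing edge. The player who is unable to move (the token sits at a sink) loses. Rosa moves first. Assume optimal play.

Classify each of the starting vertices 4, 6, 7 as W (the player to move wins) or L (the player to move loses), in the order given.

Classify positions by backward induction: terminal positions (no move available) are L. From any other position, the mover wins iff some move reaches an L.
Every edge goes from a vertex to one that appears earlier in the order 5, 1, 3, 4, 6, 7, 2, so processing vertices in that order labels each vertex after all of its successors.
5: no outgoing edge → L
1: no outgoing edge → L
3: can move to 1, which is L ⇒ W
4: can move to 1, which is L ⇒ W
6: can move to 5, which is L ⇒ W
7: moves to 6(W), 4(W), 3(W); every one is W ⇒ L
2: can move to 1, which is L ⇒ W

4: W, 6: W, 7: L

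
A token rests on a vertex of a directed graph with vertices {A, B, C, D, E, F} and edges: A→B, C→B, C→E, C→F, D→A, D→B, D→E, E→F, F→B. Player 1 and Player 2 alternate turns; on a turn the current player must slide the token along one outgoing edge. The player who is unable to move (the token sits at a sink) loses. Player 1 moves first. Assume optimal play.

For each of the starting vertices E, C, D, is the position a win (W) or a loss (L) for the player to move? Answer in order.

Compute win/loss labels from the base case upward. A position with no move is L. Any other position is W if it can reach an L in one move, else L.
Every edge goes from a vertex to one that appears earlier in the order B, F, E, C, A, D, so processing vertices in that order labels each vertex after all of its successors.
B: no outgoing edge → L
F: reaches L-position B → W
E: only reaches F(W), which is W → L
C: reaches L-position E → W
A: reaches L-position B → W
D: reaches L-position E → W

E: L, C: W, D: W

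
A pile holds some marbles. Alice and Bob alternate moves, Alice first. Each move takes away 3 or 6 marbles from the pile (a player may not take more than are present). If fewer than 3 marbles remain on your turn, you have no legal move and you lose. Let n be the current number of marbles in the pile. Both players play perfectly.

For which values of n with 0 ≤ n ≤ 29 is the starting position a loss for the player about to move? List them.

Compute win/loss labels from the base case upward. A position with no move is L. Any other position is W if it can reach an L in one move, else L.
n=0: no move → L
n=1: no move → L
n=2: no move → L
n=3: →0(L), so W
n=4: →1(L), so W
n=5: →2(L), so W
n=6: →0(L), so W
n=7: →1(L), so W
n=8: →2(L), so W
n=9: →6(W), 3(W) — all W, so L
n=10: →7(W), 4(W) — all W, so L
n=11: →8(W), 5(W) — all W, so L
n=12: →9(L), so W
n=13: →10(L), so W
n=14: →11(L), so W
n=15: →9(L), so W
n=16: →10(L), so W
n=17: →11(L), so W
n=18: →15(W), 12(W) — all W, so L
n=19: →16(W), 13(W) — all W, so L
n=20: →17(W), 14(W) — all W, so L
n=21: →18(L), so W
n=22: →19(L), so W
n=23: →20(L), so W
n=24: →18(L), so W
n=25: →19(L), so W
n=26: →20(L), so W
n=27: →24(W), 21(W) — all W, so L
n=28: →25(W), 22(W) — all W, so L
n=29: →26(W), 23(W) — all W, so L
The losing starting values of n are exactly the entries labelled L in this table (12 of them).

0, 1, 2, 9, 10, 11, 18, 19, 20, 27, 28, 29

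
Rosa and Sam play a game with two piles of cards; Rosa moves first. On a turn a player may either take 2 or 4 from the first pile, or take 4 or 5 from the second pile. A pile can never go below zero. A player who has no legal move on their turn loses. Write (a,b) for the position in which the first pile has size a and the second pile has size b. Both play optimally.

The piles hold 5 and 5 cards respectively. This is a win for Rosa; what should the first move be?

Move to (3,5).

Work bottom-up. With no move the player to move loses. Otherwise the position is W if at least one move leads to an L position for the opponent, and L if every move leads to a W.
No move ever increases a pile, so every position that can arise here has a ≤ 5 and b ≤ 5; it is enough to label the cells with 0 ≤ a ≤ 5 and 0 ≤ b ≤ 5.
Every move lowers a or b (never raises either), so fill the grid row by row in increasing a, and left to right within a row: each cell's successors are then already labelled.
      b=0  b=1  b=2  b=3  b=4  b=5
a=0:    L    L    L    L    W    W
a=1:    L    L    L    L    W    W
a=2:    W    W    W    W    L    L
a=3:    W    W    W    W    L    L
a=4:    W    W    W    W    W    W
a=5:    W    W    W    W    W    W
Cells with no legal move (terminal, hence L): (0,0), (0,1), (0,2), (0,3), (1,0), (1,1), (1,2), (1,3).
The remaining L cells, each justified by listing all of its moves:
(2,4): →(0,4)(W), (2,0)(W) — all W, so L
(2,5): →(0,5)(W), (2,1)(W), (2,0)(W) — all W, so L
(3,4): →(1,4)(W), (3,0)(W) — all W, so L
(3,5): →(1,5)(W), (3,1)(W), (3,0)(W) — all W, so L
Every other cell has at least one move into one of the L cells above, so it is W.
From (5,5), the L positions reachable in one move are: (3,5).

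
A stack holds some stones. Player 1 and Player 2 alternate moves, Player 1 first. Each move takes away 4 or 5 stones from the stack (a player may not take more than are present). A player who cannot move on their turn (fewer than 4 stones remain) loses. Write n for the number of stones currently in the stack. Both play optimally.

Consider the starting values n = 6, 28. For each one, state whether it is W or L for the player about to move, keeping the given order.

Use the standard recursion: the mover loses at a terminal position; elsewhere, the mover wins exactly when some move hands the opponent an L position.
n=0: no move → L
n=1: no move → L
n=2: no move → L
n=3: no move → L
n=4: reaches L-position 0 → W
n=5: reaches L-position 1 → W
n=6: reaches L-position 2 → W
n=7: reaches L-position 3 → W
n=8: reaches L-position 3 → W
n=9: only reaches 5(W), 4(W), all W → L
n=10: only reaches 6(W), 5(W), all W → L
n=11: only reaches 7(W), 6(W), all W → L
n=12: only reaches 8(W), 7(W), all W → L
n=13: reaches L-position 9 → W
n=14: reaches L-position 10 → W
n=15: reaches L-position 11 → W
n=16: reaches L-position 12 → W
n=17: reaches L-position 12 → W
n=18: only reaches 14(W), 13(W), all W → L
n=19: only reaches 15(W), 14(W), all W → L
n=20: only reaches 16(W), 15(W), all W → L
n=21: only reaches 17(W), 16(W), all W → L
n=22: reaches L-position 18 → W
n=23: reaches L-position 19 → W
n=24: reaches L-position 20 → W
n=25: reaches L-position 21 → W
n=26: reaches L-position 21 → W
n=27: only reaches 23(W), 22(W), all W → L
n=28: only reaches 24(W), 23(W), all W → L

6: W, 28: L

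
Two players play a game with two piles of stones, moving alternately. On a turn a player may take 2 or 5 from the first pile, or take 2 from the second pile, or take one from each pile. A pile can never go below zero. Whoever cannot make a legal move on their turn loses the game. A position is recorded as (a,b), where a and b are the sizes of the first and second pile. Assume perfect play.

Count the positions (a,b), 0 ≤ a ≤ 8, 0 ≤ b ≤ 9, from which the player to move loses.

41

Compute win/loss labels from the base case upward. A position with no move is L. Any other position is W if it can reach an L in one move, else L.
Every move lowers a or b (never raises either), so fill the grid row by row in increasing a, and left to right within a row: each cell's successors are then already labelled.
      b=0  b=1  b=2  b=3  b=4  b=5  b=6  b=7  b=8  b=9
a=0:    L    L    W    W    L    L    W    W    L    L
a=1:    L    W    W    L    L    W    W    L    L    W
a=2:    W    W    L    L    W    W    L    L    W    W
a=3:    W    L    L    W    W    L    L    W    W    L
a=4:    L    L    W    W    L    L    W    W    L    L
a=5:    W    W    W    L    W    W    W    L    W    W
a=6:    W    W    L    W    W    W    L    W    W    W
a=7:    L    L    W    W    L    L    W    W    L    L
a=8:    L    W    W    L    L    W    W    L    L    W
Cells with no legal move (terminal, hence L): (0,0), (0,1), (1,0).
The remaining L cells, each justified by listing all of its moves:
(0,4): →(0,2)(W) only, which is W, so L
(0,5): →(0,3)(W) only, which is W, so L
(0,8): →(0,6)(W) only, which is W, so L
(0,9): →(0,7)(W) only, which is W, so L
(1,3): →(1,1)(W), (0,2)(W) — all W, so L
(1,4): →(1,2)(W), (0,3)(W) — all W, so L
(1,7): →(1,5)(W), (0,6)(W) — all W, so L
(1,8): →(1,6)(W), (0,7)(W) — all W, so L
(2,2): →(0,2)(W), (2,0)(W), (1,1)(W) — all W, so L
(2,3): →(0,3)(W), (2,1)(W), (1,2)(W) — all W, so L
(2,6): →(0,6)(W), (2,4)(W), (1,5)(W) — all W, so L
(2,7): →(0,7)(W), (2,5)(W), (1,6)(W) — all W, so L
(3,1): →(1,1)(W), (2,0)(W) — all W, so L
(3,2): →(1,2)(W), (3,0)(W), (2,1)(W) — all W, so L
(3,5): →(1,5)(W), (3,3)(W), (2,4)(W) — all W, so L
(3,6): →(1,6)(W), (3,4)(W), (2,5)(W) — all W, so L
(3,9): →(1,9)(W), (3,7)(W), (2,8)(W) — all W, so L
(4,0): →(2,0)(W) only, which is W, so L
(4,1): →(2,1)(W), (3,0)(W) — all W, so L
(4,4): →(2,4)(W), (4,2)(W), (3,3)(W) — all W, so L
(4,5): →(2,5)(W), (4,3)(W), (3,4)(W) — all W, so L
(4,8): →(2,8)(W), (4,6)(W), (3,7)(W) — all W, so L
(4,9): →(2,9)(W), (4,7)(W), (3,8)(W) — all W, so L
(5,3): →(3,3)(W), (0,3)(W), (5,1)(W), (4,2)(W) — all W, so L
(5,7): →(3,7)(W), (0,7)(W), (5,5)(W), (4,6)(W) — all W, so L
(6,2): →(4,2)(W), (1,2)(W), (6,0)(W), (5,1)(W) — all W, so L
(6,6): →(4,6)(W), (1,6)(W), (6,4)(W), (5,5)(W) — all W, so L
(7,0): →(5,0)(W), (2,0)(W) — all W, so L
(7,1): →(5,1)(W), (2,1)(W), (6,0)(W) — all W, so L
(7,4): →(5,4)(W), (2,4)(W), (7,2)(W), (6,3)(W) — all W, so L
(7,5): →(5,5)(W), (2,5)(W), (7,3)(W), (6,4)(W) — all W, so L
(7,8): →(5,8)(W), (2,8)(W), (7,6)(W), (6,7)(W) — all W, so L
(7,9): →(5,9)(W), (2,9)(W), (7,7)(W), (6,8)(W) — all W, so L
(8,0): →(6,0)(W), (3,0)(W) — all W, so L
(8,3): →(6,3)(W), (3,3)(W), (8,1)(W), (7,2)(W) — all W, so L
(8,4): →(6,4)(W), (3,4)(W), (8,2)(W), (7,3)(W) — all W, so L
(8,7): →(6,7)(W), (3,7)(W), (8,5)(W), (7,6)(W) — all W, so L
(8,8): →(6,8)(W), (3,8)(W), (8,6)(W), (7,7)(W) — all W, so L
Every other cell has at least one move into one of the L cells above, so it is W.
L cells per row: a=0: 6, a=1: 5, a=2: 4, a=3: 5, a=4: 6, a=5: 2, a=6: 2, a=7: 6, a=8: 5; total 41.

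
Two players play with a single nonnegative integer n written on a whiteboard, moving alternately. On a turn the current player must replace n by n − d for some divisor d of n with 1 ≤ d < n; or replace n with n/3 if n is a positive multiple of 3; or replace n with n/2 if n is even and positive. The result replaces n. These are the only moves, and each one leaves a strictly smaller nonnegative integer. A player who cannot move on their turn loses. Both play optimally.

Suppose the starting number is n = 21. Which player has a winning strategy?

Work bottom-up. With no move the player to move loses. Otherwise the position is W if at least one move leads to an L position for the opponent, and L if every move leads to a W.
n=0: no move → L
n=1: no move → L
n=2: can move to 1, which is L ⇒ W
n=3: can move to 1, which is L ⇒ W
n=4: moves to 2(W), 3(W); every one is W ⇒ L
n=5: can move to 4, which is L ⇒ W
n=6: can move to 4, which is L ⇒ W
n=7: the only move is to 6(W), a W ⇒ L
n=8: can move to 4, which is L ⇒ W
n=9: moves to 3(W), 6(W), 8(W); every one is W ⇒ L
n=10: can move to 9, which is L ⇒ W
n=11: the only move is to 10(W), a W ⇒ L
n=12: can move to 4, which is L ⇒ W
n=13: the only move is to 12(W), a W ⇒ L
n=14: can move to 7, which is L ⇒ W
n=15: moves to 5(W), 10(W), 12(W), 14(W); every one is W ⇒ L
n=16: can move to 15, which is L ⇒ W
n=17: the only move is to 16(W), a W ⇒ L
n=18: can move to 9, which is L ⇒ W
n=19: the only move is to 18(W), a W ⇒ L
n=20: can move to 15, which is L ⇒ W
n=21: can move to 7, which is L ⇒ W
From 21 the player to move can move to 7, reaching an L position.

The first player wins.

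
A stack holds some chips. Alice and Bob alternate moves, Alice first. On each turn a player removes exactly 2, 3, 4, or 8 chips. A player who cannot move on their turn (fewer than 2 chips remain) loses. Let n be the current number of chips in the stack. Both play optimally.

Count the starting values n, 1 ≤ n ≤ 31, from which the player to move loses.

11

Compute win/loss labels from the base case upward. A position with no move is L. Any other position is W if it can reach an L in one move, else L.
n=0: no move → L
n=1: no move → L
n=2: can move to 0, which is L ⇒ W
n=3: can move to 1, which is L ⇒ W
n=4: can move to 1, which is L ⇒ W
n=5: can move to 1, which is L ⇒ W
n=6: moves to 4(W), 3(W), 2(W); every one is W ⇒ L
n=7: moves to 5(W), 4(W), 3(W); every one is W ⇒ L
n=8: can move to 6, which is L ⇒ W
n=9: can move to 7, which is L ⇒ W
n=10: can move to 7, which is L ⇒ W
n=11: can move to 7, which is L ⇒ W
n=12: moves to 10(W), 9(W), 8(W), 4(W); every one is W ⇒ L
n=13: moves to 11(W), 10(W), 9(W), 5(W); every one is W ⇒ L
n=14: can move to 12, which is L ⇒ W
n=15: can move to 13, which is L ⇒ W
n=16: can move to 13, which is L ⇒ W
n=17: can move to 13, which is L ⇒ W
n=18: moves to 16(W), 15(W), 14(W), 10(W); every one is W ⇒ L
n=19: moves to 17(W), 16(W), 15(W), 11(W); every one is W ⇒ L
n=20: can move to 18, which is L ⇒ W
n=21: can move to 19, which is L ⇒ W
n=22: can move to 19, which is L ⇒ W
n=23: can move to 19, which is L ⇒ W
n=24: moves to 22(W), 21(W), 20(W), 16(W); every one is W ⇒ L
n=25: moves to 23(W), 22(W), 21(W), 17(W); every one is W ⇒ L
n=26: can move to 24, which is L ⇒ W
n=27: can move to 25, which is L ⇒ W
n=28: can move to 25, which is L ⇒ W
n=29: can move to 25, which is L ⇒ W
n=30: moves to 28(W), 27(W), 26(W), 22(W); every one is W ⇒ L
n=31: moves to 29(W), 28(W), 27(W), 23(W); every one is W ⇒ L
L entries with 1 ≤ n ≤ 31 (n=0 is outside the asked range and is not counted): n = 1, 6, 7, 12, 13, 18, 19, 24, 25, 30, 31; that makes 11.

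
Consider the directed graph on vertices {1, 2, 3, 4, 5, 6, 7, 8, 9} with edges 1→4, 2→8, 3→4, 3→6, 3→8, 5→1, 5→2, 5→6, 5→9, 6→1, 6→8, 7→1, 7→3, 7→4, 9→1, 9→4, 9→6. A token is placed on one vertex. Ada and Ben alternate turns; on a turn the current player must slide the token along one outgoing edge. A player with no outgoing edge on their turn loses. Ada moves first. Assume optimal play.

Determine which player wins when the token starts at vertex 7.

Ada wins.

Use the standard recursion: the mover loses at a terminal position; elsewhere, the mover wins exactly when some move hands the opponent an L position.
Every edge goes from a vertex to one that appears earlier in the order 8, 4, 1, 6, 9, 2, 3, 5, 7, so processing vertices in that order labels each vertex after all of its successors.
8: no outgoing edge → L
4: no outgoing edge → L
1: can move to 4, which is L ⇒ W
6: can move to 8, which is L ⇒ W
9: can move to 4, which is L ⇒ W
2: can move to 8, which is L ⇒ W
3: can move to 4, which is L ⇒ W
5: moves to 2(W), 9(W), 6(W), 1(W); every one is W ⇒ L
7: can move to 4, which is L ⇒ W
From 7 Ada can move to 4, reaching an L position.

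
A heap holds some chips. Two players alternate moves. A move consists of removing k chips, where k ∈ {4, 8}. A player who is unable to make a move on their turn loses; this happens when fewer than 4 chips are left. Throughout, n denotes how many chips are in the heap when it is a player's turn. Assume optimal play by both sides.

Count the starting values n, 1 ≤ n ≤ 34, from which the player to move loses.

Work bottom-up. With no move the player to move loses. Otherwise the position is W if at least one move leads to an L position for the opponent, and L if every move leads to a W.
n=0: no move → L
n=1: no move → L
n=2: no move → L
n=3: no move → L
n=4: reaches L-position 0 → W
n=5: reaches L-position 1 → W
n=6: reaches L-position 2 → W
n=7: reaches L-position 3 → W
n=8: reaches L-position 0 → W
n=9: reaches L-position 1 → W
n=10: reaches L-position 2 → W
n=11: reaches L-position 3 → W
n=12: only reaches 8(W), 4(W), all W → L
n=13: only reaches 9(W), 5(W), all W → L
n=14: only reaches 10(W), 6(W), all W → L
n=15: only reaches 11(W), 7(W), all W → L
n=16: reaches L-position 12 → W
n=17: reaches L-position 13 → W
n=18: reaches L-position 14 → W
n=19: reaches L-position 15 → W
n=20: reaches L-position 12 → W
n=21: reaches L-position 13 → W
n=22: reaches L-position 14 → W
n=23: reaches L-position 15 → W
n=24: only reaches 20(W), 16(W), all W → L
n=25: only reaches 21(W), 17(W), all W → L
n=26: only reaches 22(W), 18(W), all W → L
n=27: only reaches 23(W), 19(W), all W → L
n=28: reaches L-position 24 → W
n=29: reaches L-position 25 → W
n=30: reaches L-position 26 → W
n=31: reaches L-position 27 → W
n=32: reaches L-position 24 → W
n=33: reaches L-position 25 → W
n=34: reaches L-position 26 → W
L entries with 1 ≤ n ≤ 34 (n=0 is outside the asked range and is not counted): n = 1, 2, 3, 12, 13, 14, 15, 24, 25, 26, 27; that makes 11.

11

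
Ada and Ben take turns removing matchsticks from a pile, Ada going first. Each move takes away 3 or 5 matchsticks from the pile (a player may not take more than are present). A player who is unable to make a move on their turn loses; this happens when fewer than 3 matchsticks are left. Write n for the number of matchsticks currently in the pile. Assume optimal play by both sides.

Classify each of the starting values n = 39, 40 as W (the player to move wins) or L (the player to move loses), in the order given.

Positions with no move are L. A position that does have a move is losing for the player to move precisely when every available move leads to a winning position for the opponent. Fill in the labels:
n=0: no move → L
n=1: no move → L
n=2: no move → L
n=3: can move to 0, which is L ⇒ W
n=4: can move to 1, which is L ⇒ W
n=5: can move to 2, which is L ⇒ W
n=6: can move to 1, which is L ⇒ W
n=7: can move to 2, which is L ⇒ W
n=8: moves to 5(W), 3(W); every one is W ⇒ L
n=9: moves to 6(W), 4(W); every one is W ⇒ L
n=10: moves to 7(W), 5(W); every one is W ⇒ L
n=11: can move to 8, which is L ⇒ W
n=12: can move to 9, which is L ⇒ W
n=13: can move to 10, which is L ⇒ W
n=14: can move to 9, which is L ⇒ W
n=15: can move to 10, which is L ⇒ W
n=16: moves to 13(W), 11(W); every one is W ⇒ L
n=17: moves to 14(W), 12(W); every one is W ⇒ L
n=18: moves to 15(W), 13(W); every one is W ⇒ L
n=19: can move to 16, which is L ⇒ W
n=20: can move to 17, which is L ⇒ W
n=21: can move to 18, which is L ⇒ W
n=22: can move to 17, which is L ⇒ W
n=23: can move to 18, which is L ⇒ W
n=24: moves to 21(W), 19(W); every one is W ⇒ L
n=25: moves to 22(W), 20(W); every one is W ⇒ L
n=26: moves to 23(W), 21(W); every one is W ⇒ L
n=27: can move to 24, which is L ⇒ W
n=28: can move to 25, which is L ⇒ W
n=29: can move to 26, which is L ⇒ W
n=30: can move to 25, which is L ⇒ W
n=31: can move to 26, which is L ⇒ W
n=32: moves to 29(W), 27(W); every one is W ⇒ L
n=33: moves to 30(W), 28(W); every one is W ⇒ L
n=34: moves to 31(W), 29(W); every one is W ⇒ L
n=35: can move to 32, which is L ⇒ W
n=36: can move to 33, which is L ⇒ W
n=37: can move to 34, which is L ⇒ W
n=38: can move to 33, which is L ⇒ W
n=39: can move to 34, which is L ⇒ W
n=40: moves to 37(W), 35(W); every one is W ⇒ L

39: W, 40: L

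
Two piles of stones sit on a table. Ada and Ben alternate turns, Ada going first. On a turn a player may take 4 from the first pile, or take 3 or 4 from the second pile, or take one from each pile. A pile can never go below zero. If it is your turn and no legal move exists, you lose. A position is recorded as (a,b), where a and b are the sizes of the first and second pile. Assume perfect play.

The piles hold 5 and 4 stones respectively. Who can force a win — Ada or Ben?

Label each position W (a win for the player to move) or L (a loss). A position with no legal move is L; any other position is W exactly when some move reaches an L, and L when every move reaches a W.
No move ever increases a pile, so every position that can arise here has a ≤ 5 and b ≤ 4; it is enough to label the cells with 0 ≤ a ≤ 5 and 0 ≤ b ≤ 4.
Every move lowers a or b (never raises either), so fill the grid row by row in increasing a, and left to right within a row: each cell's successors are then already labelled.
      b=0  b=1  b=2  b=3  b=4
a=0:    L    L    L    W    W
a=1:    L    W    W    W    W
a=2:    L    W    L    W    W
a=3:    L    W    L    W    W
a=4:    W    W    W    W    L
a=5:    W    L    L    L    W
Cells with no legal move (terminal, hence L): (0,0), (0,1), (0,2), (1,0), (2,0), (3,0).
The remaining L cells, each justified by listing all of its moves:
(2,2): L (sole option (1,1)(W) is W)
(3,2): L (sole option (2,1)(W) is W)
(4,4): L (options (0,4)(W), (4,1)(W), (4,0)(W), (3,3)(W) are all W)
(5,1): L (options (1,1)(W), (4,0)(W) are all W)
(5,2): L (options (1,2)(W), (4,1)(W) are all W)
(5,3): L (options (1,3)(W), (5,0)(W), (4,2)(W) are all W)
Every other cell has at least one move into one of the L cells above, so it is W.
The starting position (5,4) is W: Ada should move to (5,1), handing over an L position.

Ada wins.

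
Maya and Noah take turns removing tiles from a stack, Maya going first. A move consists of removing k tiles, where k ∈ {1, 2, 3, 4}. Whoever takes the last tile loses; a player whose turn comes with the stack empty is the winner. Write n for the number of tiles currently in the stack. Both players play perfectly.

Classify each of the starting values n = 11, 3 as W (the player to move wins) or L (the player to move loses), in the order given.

11: L, 3: W

Build the W/L table. Terminal = W. A non-terminal position is W if it has a move to some L; otherwise it is L.
n=0: no move; the opponent has just taken the last tile and therefore loses → W
n=1: L (sole option 0(W) is W)
n=2: W (go to 1, an L position)
n=3: W (go to 1, an L position)
n=4: W (go to 1, an L position)
n=5: W (go to 1, an L position)
n=6: L (options 5(W), 4(W), 3(W), 2(W) are all W)
n=7: W (go to 6, an L position)
n=8: W (go to 6, an L position)
n=9: W (go to 6, an L position)
n=10: W (go to 6, an L position)
n=11: L (options 10(W), 9(W), 8(W), 7(W) are all W)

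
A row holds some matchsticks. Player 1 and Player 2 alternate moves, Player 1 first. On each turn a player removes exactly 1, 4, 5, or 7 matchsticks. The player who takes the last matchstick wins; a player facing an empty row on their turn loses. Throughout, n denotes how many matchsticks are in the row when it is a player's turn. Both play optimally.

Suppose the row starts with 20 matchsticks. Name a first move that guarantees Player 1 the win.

Use the standard recursion: the mover loses at a terminal position; elsewhere, the mover wins exactly when some move hands the opponent an L position.
n=0: no move → L
n=1: →0(L), so W
n=2: →1(W) only, which is W, so L
n=3: →2(L), so W
n=4: →0(L), so W
n=5: →0(L), so W
n=6: →2(L), so W
n=7: →2(L), so W
n=8: →7(W), 4(W), 3(W), 1(W) — all W, so L
n=9: →8(L), so W
n=10: →9(W), 6(W), 5(W), 3(W) — all W, so L
n=11: →10(L), so W
n=12: →8(L), so W
n=13: →8(L), so W
n=14: →10(L), so W
n=15: →10(L), so W
n=16: →15(W), 12(W), 11(W), 9(W) — all W, so L
n=17: →16(L), so W
n=18: →17(W), 14(W), 13(W), 11(W) — all W, so L
n=19: →18(L), so W
n=20: →16(L), so W
From 20, the L positions reachable in one move are: 16.

Remove 4, leaving 16.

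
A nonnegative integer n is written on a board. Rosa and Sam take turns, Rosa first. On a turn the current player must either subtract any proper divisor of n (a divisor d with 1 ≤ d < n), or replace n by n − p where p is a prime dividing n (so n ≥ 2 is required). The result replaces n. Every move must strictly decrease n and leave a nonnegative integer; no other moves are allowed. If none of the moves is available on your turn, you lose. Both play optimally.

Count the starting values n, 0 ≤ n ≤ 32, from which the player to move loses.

Compute win/loss labels from the base case upward. A position with no move is L. Any other position is W if it can reach an L in one move, else L.
n=0: no move → L
n=1: no move → L
n=2: W (go to 0, an L position)
n=3: W (go to 0, an L position)
n=4: L (options 2(W), 3(W) are all W)
n=5: W (go to 0, an L position)
n=6: W (go to 4, an L position)
n=7: W (go to 0, an L position)
n=8: W (go to 4, an L position)
n=9: L (options 6(W), 8(W) are all W)
n=10: W (go to 9, an L position)
n=11: W (go to 0, an L position)
n=12: W (go to 9, an L position)
n=13: W (go to 0, an L position)
n=14: L (options 7(W), 12(W), 13(W) are all W)
n=15: W (go to 14, an L position)
n=16: W (go to 14, an L position)
n=17: W (go to 0, an L position)
n=18: W (go to 9, an L position)
n=19: W (go to 0, an L position)
n=20: L (options 10(W), 15(W), 16(W), 18(W), 19(W) are all W)
n=21: W (go to 14, an L position)
n=22: W (go to 20, an L position)
n=23: W (go to 0, an L position)
n=24: W (go to 20, an L position)
n=25: W (go to 20, an L position)
n=26: L (options 13(W), 24(W), 25(W) are all W)
n=27: W (go to 26, an L position)
n=28: W (go to 14, an L position)
n=29: W (go to 0, an L position)
n=30: W (go to 20, an L position)
n=31: W (go to 0, an L position)
n=32: L (options 16(W), 24(W), 28(W), 30(W), 31(W) are all W)
L entries with 0 ≤ n ≤ 32: n = 0, 1, 4, 9, 14, 20, 26, 32; that makes 8.

8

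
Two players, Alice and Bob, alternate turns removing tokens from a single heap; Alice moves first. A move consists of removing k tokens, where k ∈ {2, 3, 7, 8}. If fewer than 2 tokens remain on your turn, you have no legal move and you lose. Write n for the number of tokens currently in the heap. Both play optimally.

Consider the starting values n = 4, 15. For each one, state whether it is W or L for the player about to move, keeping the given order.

4: W, 15: L

Positions with no move are L. A position that does have a move is losing for the player to move precisely when every available move leads to a winning position for the opponent. Fill in the labels:
n=0: no move → L
n=1: no move → L
n=2: →0(L), so W
n=3: →1(L), so W
n=4: →1(L), so W
n=5: →3(W), 2(W) — all W, so L
n=6: →4(W), 3(W) — all W, so L
n=7: →5(L), so W
n=8: →6(L), so W
n=9: →6(L), so W
n=10: →8(W), 7(W), 3(W), 2(W) — all W, so L
n=11: →9(W), 8(W), 4(W), 3(W) — all W, so L
n=12: →10(L), so W
n=13: →11(L), so W
n=14: →11(L), so W
n=15: →13(W), 12(W), 8(W), 7(W) — all W, so L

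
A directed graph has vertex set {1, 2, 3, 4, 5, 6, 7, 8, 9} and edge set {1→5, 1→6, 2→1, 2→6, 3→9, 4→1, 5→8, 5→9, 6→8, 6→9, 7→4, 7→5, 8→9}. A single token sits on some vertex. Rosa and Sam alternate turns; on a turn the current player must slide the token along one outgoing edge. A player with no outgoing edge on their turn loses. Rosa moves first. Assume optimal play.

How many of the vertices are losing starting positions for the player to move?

Compute win/loss labels from the base case upward. A position with no move is L. Any other position is W if it can reach an L in one move, else L.
Every edge goes from a vertex to one that appears earlier in the order 9, 8, 6, 3, 5, 1, 4, 7, 2, so processing vertices in that order labels each vertex after all of its successors.
9: no outgoing edge → L
8: W (go to 9, an L position)
6: W (go to 9, an L position)
3: W (go to 9, an L position)
5: W (go to 9, an L position)
1: L (options 5(W), 6(W) are all W)
4: W (go to 1, an L position)
7: L (options 4(W), 5(W) are all W)
2: W (go to 1, an L position)
The L vertices are 1, 7, 9; that is 3 in all.

3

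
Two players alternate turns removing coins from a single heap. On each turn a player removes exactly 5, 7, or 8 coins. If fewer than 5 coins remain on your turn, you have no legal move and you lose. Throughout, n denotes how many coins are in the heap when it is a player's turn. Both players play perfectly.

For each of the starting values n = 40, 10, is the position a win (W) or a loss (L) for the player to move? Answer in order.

40: L, 10: W

Work bottom-up. With no move the player to move loses. Otherwise the position is W if at least one move leads to an L position for the opponent, and L if every move leads to a W.
n=0: no move → L
n=1: no move → L
n=2: no move → L
n=3: no move → L
n=4: no move → L
n=5: W (go to 0, an L position)
n=6: W (go to 1, an L position)
n=7: W (go to 2, an L position)
n=8: W (go to 3, an L position)
n=9: W (go to 4, an L position)
n=10: W (go to 3, an L position)
n=11: W (go to 4, an L position)
n=12: W (go to 4, an L position)
n=13: L (options 8(W), 6(W), 5(W) are all W)
n=14: L (options 9(W), 7(W), 6(W) are all W)
n=15: L (options 10(W), 8(W), 7(W) are all W)
n=16: L (options 11(W), 9(W), 8(W) are all W)
n=17: L (options 12(W), 10(W), 9(W) are all W)
n=18: W (go to 13, an L position)
n=19: W (go to 14, an L position)
n=20: W (go to 15, an L position)
n=21: W (go to 16, an L position)
n=22: W (go to 17, an L position)
n=23: W (go to 16, an L position)
n=24: W (go to 17, an L position)
n=25: W (go to 17, an L position)
n=26: L (options 21(W), 19(W), 18(W) are all W)
n=27: L (options 22(W), 20(W), 19(W) are all W)
n=28: L (options 23(W), 21(W), 20(W) are all W)
n=29: L (options 24(W), 22(W), 21(W) are all W)
n=30: L (options 25(W), 23(W), 22(W) are all W)
n=31: W (go to 26, an L position)
n=32: W (go to 27, an L position)
n=33: W (go to 28, an L position)
n=34: W (go to 29, an L position)
n=35: W (go to 30, an L position)
n=36: W (go to 29, an L position)
n=37: W (go to 30, an L position)
n=38: W (go to 30, an L position)
n=39: L (options 34(W), 32(W), 31(W) are all W)
n=40: L (options 35(W), 33(W), 32(W) are all W)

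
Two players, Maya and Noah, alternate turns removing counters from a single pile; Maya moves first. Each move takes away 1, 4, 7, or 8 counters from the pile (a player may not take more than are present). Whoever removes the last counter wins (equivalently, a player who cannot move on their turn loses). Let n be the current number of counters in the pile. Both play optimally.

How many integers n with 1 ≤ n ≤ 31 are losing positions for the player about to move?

Label each position W (a win for the player to move) or L (a loss). A position with no legal move is L; any other position is W exactly when some move reaches an L, and L when every move reaches a W.
n=0: no move → L
n=1: can move to 0, which is L ⇒ W
n=2: the only move is to 1(W), a W ⇒ L
n=3: can move to 2, which is L ⇒ W
n=4: can move to 0, which is L ⇒ W
n=5: moves to 4(W), 1(W); every one is W ⇒ L
n=6: can move to 5, which is L ⇒ W
n=7: can move to 0, which is L ⇒ W
n=8: can move to 0, which is L ⇒ W
n=9: can move to 5, which is L ⇒ W
n=10: can move to 2, which is L ⇒ W
n=11: moves to 10(W), 7(W), 4(W), 3(W); every one is W ⇒ L
n=12: can move to 11, which is L ⇒ W
n=13: can move to 5, which is L ⇒ W
n=14: moves to 13(W), 10(W), 7(W), 6(W); every one is W ⇒ L
n=15: can move to 14, which is L ⇒ W
n=16: moves to 15(W), 12(W), 9(W), 8(W); every one is W ⇒ L
n=17: can move to 16, which is L ⇒ W
n=18: can move to 14, which is L ⇒ W
n=19: can move to 11, which is L ⇒ W
n=20: can move to 16, which is L ⇒ W
n=21: can move to 14, which is L ⇒ W
n=22: can move to 14, which is L ⇒ W
n=23: can move to 16, which is L ⇒ W
n=24: can move to 16, which is L ⇒ W
n=25: moves to 24(W), 21(W), 18(W), 17(W); every one is W ⇒ L
n=26: can move to 25, which is L ⇒ W
n=27: moves to 26(W), 23(W), 20(W), 19(W); every one is W ⇒ L
n=28: can move to 27, which is L ⇒ W
n=29: can move to 25, which is L ⇒ W
n=30: moves to 29(W), 26(W), 23(W), 22(W); every one is W ⇒ L
n=31: can move to 30, which is L ⇒ W
L entries with 1 ≤ n ≤ 31 (n=0 is outside the asked range and is not counted): n = 2, 5, 11, 14, 16, 25, 27, 30; that makes 8.

8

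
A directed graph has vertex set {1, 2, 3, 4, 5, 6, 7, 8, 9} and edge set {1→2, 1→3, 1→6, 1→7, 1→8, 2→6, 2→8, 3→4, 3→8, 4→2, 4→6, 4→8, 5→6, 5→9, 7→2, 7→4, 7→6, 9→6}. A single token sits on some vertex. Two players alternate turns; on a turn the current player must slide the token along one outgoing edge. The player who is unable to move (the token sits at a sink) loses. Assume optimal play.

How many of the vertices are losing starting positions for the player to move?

2

Label each position W (a win for the player to move) or L (a loss). A position with no legal move is L; any other position is W exactly when some move reaches an L, and L when every move reaches a W.
Every edge goes from a vertex to one that appears earlier in the order 8, 6, 2, 4, 3, 9, 7, 1, 5, so processing vertices in that order labels each vertex after all of its successors.
8: no outgoing edge → L
6: no outgoing edge → L
2: W (go to 6, an L position)
4: W (go to 6, an L position)
3: W (go to 8, an L position)
9: W (go to 6, an L position)
7: W (go to 6, an L position)
1: W (go to 6, an L position)
5: W (go to 6, an L position)
The L vertices are 6, 8; that is 2 in all.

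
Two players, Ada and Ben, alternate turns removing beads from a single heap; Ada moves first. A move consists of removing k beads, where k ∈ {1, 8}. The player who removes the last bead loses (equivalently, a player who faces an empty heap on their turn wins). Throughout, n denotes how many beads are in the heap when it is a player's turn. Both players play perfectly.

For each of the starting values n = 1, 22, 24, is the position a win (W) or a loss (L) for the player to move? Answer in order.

1: L, 22: W, 24: W

Positions with no move are W. A position that does have a move is losing for the player to move precisely when every available move leads to a winning position for the opponent. Fill in the labels:
n=0: no move; the opponent has just taken the last bead and therefore loses → W
n=1: L (sole option 0(W) is W)
n=2: W (go to 1, an L position)
n=3: L (sole option 2(W) is W)
n=4: W (go to 3, an L position)
n=5: L (sole option 4(W) is W)
n=6: W (go to 5, an L position)
n=7: L (sole option 6(W) is W)
n=8: W (go to 7, an L position)
n=9: W (go to 1, an L position)
n=10: L (options 9(W), 2(W) are all W)
n=11: W (go to 10, an L position)
n=12: L (options 11(W), 4(W) are all W)
n=13: W (go to 12, an L position)
n=14: L (options 13(W), 6(W) are all W)
n=15: W (go to 14, an L position)
n=16: L (options 15(W), 8(W) are all W)
n=17: W (go to 16, an L position)
n=18: W (go to 10, an L position)
n=19: L (options 18(W), 11(W) are all W)
n=20: W (go to 19, an L position)
n=21: L (options 20(W), 13(W) are all W)
n=22: W (go to 21, an L position)
n=23: L (options 22(W), 15(W) are all W)
n=24: W (go to 23, an L position)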